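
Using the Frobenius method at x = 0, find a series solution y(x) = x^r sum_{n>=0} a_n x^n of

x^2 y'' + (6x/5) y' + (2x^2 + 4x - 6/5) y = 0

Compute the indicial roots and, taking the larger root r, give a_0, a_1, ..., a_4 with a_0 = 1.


Write in Frobenius form y'' + (p(x)/x) y' + (q(x)/x^2) y = 0:
  p(x) = 6/5,  q(x) = 2x^2 + 4x - 6/5.
Indicial equation: r(r-1) + (6/5) r + (-6/5) = 0 -> roots r_1 = 1, r_2 = -6/5.
Take r = r_1 = 1. Let y(x) = x^r sum_{n>=0} a_n x^n with a_0 = 1.
Substitute y = x^r sum a_n x^n and match x^{r+n}. The recurrence is
  D(n) a_n + 4 a_{n-1} + 2 a_{n-2} = 0,  where D(n) = (r+n)(r+n-1) + (6/5)(r+n) + (-6/5).
  a_n = [-4 a_{n-1} - 2 a_{n-2}] / D(n).
Since the indicial polynomial factors as (r - r_1)(r - r_2), D(n) = (r_1 + n - r_1)(r_1 + n - r_2) = n(n + 11/5).
Evaluating step by step (a_0 = 1):
  n = 1: D(1) = 1(1 + 11/5) = 16/5; numerator = -4(1) = -4; a_1 = (-4)/(16/5) = -5/4
  n = 2: D(2) = 2(2 + 11/5) = 42/5; numerator = -4(-5/4) - 2(1) = 3; a_2 = (3)/(42/5) = 5/14
  n = 3: D(3) = 3(3 + 11/5) = 78/5; numerator = -4(5/14) - 2(-5/4) = 15/14; a_3 = (15/14)/(78/5) = 25/364
  n = 4: D(4) = 4(4 + 11/5) = 124/5; numerator = -4(25/364) - 2(5/14) = -90/91; a_4 = (-90/91)/(124/5) = -225/5642

r = 1; a_0 = 1; a_1 = -5/4; a_2 = 5/14; a_3 = 25/364; a_4 = -225/5642


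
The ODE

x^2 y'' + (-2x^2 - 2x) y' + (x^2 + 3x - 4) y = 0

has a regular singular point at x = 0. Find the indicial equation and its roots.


Divide by x^2 to reach normal form y'' + P_1(x) y' + P_2(x) y = 0 with P_1(x) = -2 - 2/x and P_2(x) = 1 + 3/x - 4/x^2.
x = 0 is a singular point because the y'-coefficient -2 - 2/x has a pole at x = 0 and the y-coefficient 1 + 3/x - 4/x^2 has a pole at x = 0.
It is a regular singular point because x P_1(x) = p(x) = -2x - 2 and x^2 P_2(x) = q(x) = x^2 + 3x - 4 are polynomials, hence analytic at x = 0.
p(0) = -2,  q(0) = -4.
Indicial equation: r(r-1) + p(0) r + q(0) = 0, i.e. r^2 + (p(0) - 1) r + q(0) = 0, i.e. r^2 - 3 r - 4 = 0.
Discriminant: (-3)^2 - 4(-4) = 25, so r = (3 ± 5)/2.
Solving: r_1 = 4, r_2 = -1.

indicial: r^2 - 3 r - 4 = 0; roots r_1 = 4, r_2 = -1


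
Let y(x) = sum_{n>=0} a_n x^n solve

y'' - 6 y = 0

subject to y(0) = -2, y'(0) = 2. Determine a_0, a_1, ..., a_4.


Ansatz: y(x) = sum_{n>=0} a_n x^n, so y'(x) = sum_{n>=1} n a_n x^(n-1) and y''(x) = sum_{n>=2} n(n-1) a_n x^(n-2).
Substitute into P(x) y'' + Q(x) y' + R(x) y = 0 with P(x) = 1, Q(x) = 0, R(x) = -6, and match powers of x.
Initial conditions: a_0 = -2, a_1 = 2.
Setting the coefficient of each power of x to zero and solving order by order (substituting the coefficients already found):
  x^0: 2 a_2 - 6 a_0 = 0  ->  2 a_2 = 6 a_0 = -12  ->  a_2 = -6
  x^1: 6 a_3 - 6 a_1 = 0  ->  6 a_3 = 6 a_1 = 12  ->  a_3 = 2
  x^2: 12 a_4 - 6 a_2 = 0  ->  12 a_4 = 6 a_2 = -36  ->  a_4 = -3
Truncated series: y(x) = -2 + 2 x - 6 x^2 + 2 x^3 - 3 x^4 + O(x^5).

a_0 = -2; a_1 = 2; a_2 = -6; a_3 = 2; a_4 = -3


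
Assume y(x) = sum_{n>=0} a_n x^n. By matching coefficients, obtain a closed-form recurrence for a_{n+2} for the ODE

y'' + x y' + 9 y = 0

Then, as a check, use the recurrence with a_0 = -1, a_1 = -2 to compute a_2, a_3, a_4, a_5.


Substitute y = sum_n a_n x^n.
y''(x) has coefficient (n+2)(n+1) a_{n+2} at x^n;
x y'(x) has coefficient n a_n at x^n (shift);
9 y(x) has coefficient 9 a_n at x^n.
Matching x^n: (n+2)(n+1) a_{n+2} + (n + 9) a_n = 0.
Thus a_{n+2} = (-n - 9) / ((n+1)(n+2)) * a_n.

Check with a_0 = -1, a_1 = -2 (apply the recurrence for n = 0, 1, 2, 3): a_0 = -1, a_1 = -2, a_2 = 9/2, a_3 = 10/3, a_4 = -33/8, a_5 = -2.

a_(n+2) = (-n - 9) / ((n+1)(n+2)) * a_n; check: a_0 = -1, a_1 = -2, a_2 = 9/2, a_3 = 10/3, a_4 = -33/8, a_5 = -2


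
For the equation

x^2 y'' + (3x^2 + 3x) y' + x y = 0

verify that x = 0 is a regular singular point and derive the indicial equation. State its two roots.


Divide by x^2 to reach normal form y'' + P_1(x) y' + P_2(x) y = 0 with P_1(x) = 3 + 3/x and P_2(x) = 1/x.
x = 0 is a singular point because the y'-coefficient 3 + 3/x has a pole at x = 0 and the y-coefficient 1/x has a pole at x = 0.
It is a regular singular point because x P_1(x) = p(x) = 3x + 3 and x^2 P_2(x) = q(x) = x are polynomials, hence analytic at x = 0.
p(0) = 3,  q(0) = 0.
Indicial equation: r(r-1) + p(0) r + q(0) = 0, i.e. r^2 + (p(0) - 1) r + q(0) = 0, i.e. r^2 + 2 r = 0.
Discriminant: (2)^2 - 4(0) = 4, so r = (-2 ± 2)/2.
Solving: r_1 = 0, r_2 = -2.

indicial: r^2 + 2 r = 0; roots r_1 = 0, r_2 = -2


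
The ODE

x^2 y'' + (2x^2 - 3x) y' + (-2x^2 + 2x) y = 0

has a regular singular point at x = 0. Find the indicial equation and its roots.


Divide by x^2 to reach normal form y'' + P_1(x) y' + P_2(x) y = 0 with P_1(x) = 2 - 3/x and P_2(x) = -2 + 2/x.
x = 0 is a singular point because the y'-coefficient 2 - 3/x has a pole at x = 0 and the y-coefficient -2 + 2/x has a pole at x = 0.
It is a regular singular point because x P_1(x) = p(x) = 2x - 3 and x^2 P_2(x) = q(x) = -2x^2 + 2x are polynomials, hence analytic at x = 0.
p(0) = -3,  q(0) = 0.
Indicial equation: r(r-1) + p(0) r + q(0) = 0, i.e. r^2 + (p(0) - 1) r + q(0) = 0, i.e. r^2 - 4 r = 0.
Discriminant: (-4)^2 - 4(0) = 16, so r = (4 ± 4)/2.
Solving: r_1 = 4, r_2 = 0.

indicial: r^2 - 4 r = 0; roots r_1 = 4, r_2 = 0


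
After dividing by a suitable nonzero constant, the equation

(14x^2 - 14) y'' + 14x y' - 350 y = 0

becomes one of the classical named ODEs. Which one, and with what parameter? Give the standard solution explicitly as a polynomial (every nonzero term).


All three coefficients share the factor -14; dividing through by -14 gives  (1 - x^2) y'' - x y' + 25 y = 0.
This matches the Chebyshev equation (1 - x^2) y'' - x y' + n^2 y = 0 (note the -x y' term, not -2x y') with n^2 = 25, so n = 5; the polynomial solution is T_5(x).
With y = sum_k a_k x^k, matching x^k gives (k+2)(k+1) a_{k+2} = (k^2 - n^2) a_k = (k - 5)(k + 5) a_k. The right side vanishes at k = 5, so the series with the parity of 5 terminates at degree 5.
Standard normalization: leading coefficient of T_n is 2^(n-1), so a_5 = 2^4 = 16. Work downward with a_k = (k+1)(k+2) a_{k+2} / ((k - 5)(k + 5)):
  a_3 = (4)(5)(16) / ((3 - 5)(3 + 5)) = 320/(-16) = -20
  a_1 = (2)(3)(-20) / ((1 - 5)(1 + 5)) = -120/(-24) = 5
Hence T_5(x) = 16 x^5 - 20 x^3 + 5 x.

T_5(x); series = 16 x^5 - 20 x^3 + 5 x


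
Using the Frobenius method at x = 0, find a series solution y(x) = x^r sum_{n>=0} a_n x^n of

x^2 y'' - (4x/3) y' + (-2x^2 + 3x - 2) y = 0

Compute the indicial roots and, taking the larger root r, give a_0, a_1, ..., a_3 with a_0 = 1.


Write in Frobenius form y'' + (p(x)/x) y' + (q(x)/x^2) y = 0:
  p(x) = -4/3,  q(x) = -2x^2 + 3x - 2.
Indicial equation: r(r-1) + (-4/3) r + (-2) = 0 -> roots r_1 = 3, r_2 = -2/3.
Take r = r_1 = 3. Let y(x) = x^r sum_{n>=0} a_n x^n with a_0 = 1.
Substitute y = x^r sum a_n x^n and match x^{r+n}. The recurrence is
  D(n) a_n + 3 a_{n-1} - 2 a_{n-2} = 0,  where D(n) = (r+n)(r+n-1) + (-4/3)(r+n) + (-2).
  a_n = [-3 a_{n-1} + 2 a_{n-2}] / D(n).
Since the indicial polynomial factors as (r - r_1)(r - r_2), D(n) = (r_1 + n - r_1)(r_1 + n - r_2) = n(n + 11/3).
Evaluating step by step (a_0 = 1):
  n = 1: D(1) = 1(1 + 11/3) = 14/3; numerator = -3(1) = -3; a_1 = (-3)/(14/3) = -9/14
  n = 2: D(2) = 2(2 + 11/3) = 34/3; numerator = -3(-9/14) + 2(1) = 55/14; a_2 = (55/14)/(34/3) = 165/476
  n = 3: D(3) = 3(3 + 11/3) = 20; numerator = -3(165/476) + 2(-9/14) = -1107/476; a_3 = (-1107/476)/(20) = -1107/9520

r = 3; a_0 = 1; a_1 = -9/14; a_2 = 165/476; a_3 = -1107/9520


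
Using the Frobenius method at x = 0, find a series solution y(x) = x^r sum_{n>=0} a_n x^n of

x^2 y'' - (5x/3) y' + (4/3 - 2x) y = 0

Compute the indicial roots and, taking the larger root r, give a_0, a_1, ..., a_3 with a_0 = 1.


Write in Frobenius form y'' + (p(x)/x) y' + (q(x)/x^2) y = 0:
  p(x) = -5/3,  q(x) = 4/3 - 2x.
Indicial equation: r(r-1) + (-5/3) r + (4/3) = 0 -> roots r_1 = 2, r_2 = 2/3.
Take r = r_1 = 2. Let y(x) = x^r sum_{n>=0} a_n x^n with a_0 = 1.
Substitute y = x^r sum a_n x^n and match x^{r+n}. The recurrence is
  D(n) a_n - 2 a_{n-1} = 0,  where D(n) = (r+n)(r+n-1) + (-5/3)(r+n) + (4/3).
  a_n = 2 / D(n) * a_{n-1}.
Since the indicial polynomial factors as (r - r_1)(r - r_2), D(n) = (r_1 + n - r_1)(r_1 + n - r_2) = n(n + 4/3).
Evaluating step by step (a_0 = 1):
  n = 1: D(1) = 1(1 + 4/3) = 7/3; numerator = 2(1) = 2; a_1 = (2)/(7/3) = 6/7
  n = 2: D(2) = 2(2 + 4/3) = 20/3; numerator = 2(6/7) = 12/7; a_2 = (12/7)/(20/3) = 9/35
  n = 3: D(3) = 3(3 + 4/3) = 13; numerator = 2(9/35) = 18/35; a_3 = (18/35)/(13) = 18/455

r = 2; a_0 = 1; a_1 = 6/7; a_2 = 9/35; a_3 = 18/455


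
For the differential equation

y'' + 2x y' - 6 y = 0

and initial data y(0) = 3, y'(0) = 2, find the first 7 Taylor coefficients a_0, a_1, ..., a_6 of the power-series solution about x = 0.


Ansatz: y(x) = sum_{n>=0} a_n x^n, so y'(x) = sum_{n>=1} n a_n x^(n-1) and y''(x) = sum_{n>=2} n(n-1) a_n x^(n-2).
Substitute into P(x) y'' + Q(x) y' + R(x) y = 0 with P(x) = 1, Q(x) = 2x, R(x) = -6, and match powers of x.
Initial conditions: a_0 = 3, a_1 = 2.
Setting the coefficient of each power of x to zero and solving order by order (substituting the coefficients already found):
  x^0: 2 a_2 - 6 a_0 = 0  ->  2 a_2 = 6 a_0 = 18  ->  a_2 = 9
  x^1: 6 a_3 - 4 a_1 = 0  ->  6 a_3 = 4 a_1 = 8  ->  a_3 = 4/3
  x^2: 12 a_4 - 2 a_2 = 0  ->  12 a_4 = 2 a_2 = 18  ->  a_4 = 3/2
  x^3: 20 a_5 = 0  ->  a_5 = 0
  x^4: 30 a_6 + 2 a_4 = 0  ->  30 a_6 = -2 a_4 = -3  ->  a_6 = -1/10
Truncated series: y(x) = 3 + 2 x + 9 x^2 + (4/3) x^3 + (3/2) x^4 - (1/10) x^6 + O(x^7).

a_0 = 3; a_1 = 2; a_2 = 9; a_3 = 4/3; a_4 = 3/2; a_5 = 0; a_6 = -1/10


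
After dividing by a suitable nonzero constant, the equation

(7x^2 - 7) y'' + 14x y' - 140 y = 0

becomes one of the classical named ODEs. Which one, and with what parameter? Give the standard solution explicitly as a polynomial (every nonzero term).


All three coefficients share the factor -7; dividing through by -7 gives  (1 - x^2) y'' - 2x y' + 20 y = 0.
This matches the Legendre equation (1 - x^2) y'' - 2x y' + n(n+1) y = 0 (note the -2x y' term) with n(n+1) = 20, so n = 4; the polynomial solution is P_4(x).
With y = sum_k a_k x^k, matching x^k gives (k+2)(k+1) a_{k+2} = [k(k+1) - n(n+1)] a_k = (k - 4)(k + 5) a_k. The right side vanishes at k = 4, so the series with the parity of 4 terminates at degree 4.
Standard normalization (P_n(1) = 1): leading coefficient (2n)!/(2^n (n!)^2) = 40320/(16*576) = 35/8, so a_4 = 35/8. Work downward with a_k = (k+1)(k+2) a_{k+2} / ((k - 4)(k + 5)):
  a_2 = (3)(4)(35/8) / ((2 - 4)(2 + 5)) = (105/2)/(-14) = -15/4
  a_0 = (1)(2)(-15/4) / ((0 - 4)(0 + 5)) = (-15/2)/(-20) = 3/8
Hence P_4(x) = 35 x^4/8 - 15 x^2/4 + 3/8.

P_4(x); series = 35 x^4/8 - 15 x^2/4 + 3/8


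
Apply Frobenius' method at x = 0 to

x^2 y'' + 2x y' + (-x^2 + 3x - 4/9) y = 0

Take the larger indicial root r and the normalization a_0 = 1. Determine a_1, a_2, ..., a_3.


Write in Frobenius form y'' + (p(x)/x) y' + (q(x)/x^2) y = 0:
  p(x) = 2,  q(x) = -x^2 + 3x - 4/9.
Indicial equation: r(r-1) + (2) r + (-4/9) = 0 -> roots r_1 = 1/3, r_2 = -4/3.
Take r = r_1 = 1/3. Let y(x) = x^r sum_{n>=0} a_n x^n with a_0 = 1.
Substitute y = x^r sum a_n x^n and match x^{r+n}. The recurrence is
  D(n) a_n + 3 a_{n-1} - 1 a_{n-2} = 0,  where D(n) = (r+n)(r+n-1) + (2)(r+n) + (-4/9).
  a_n = [-3 a_{n-1} + 1 a_{n-2}] / D(n).
Since the indicial polynomial factors as (r - r_1)(r - r_2), D(n) = (r_1 + n - r_1)(r_1 + n - r_2) = n(n + 5/3).
Evaluating step by step (a_0 = 1):
  n = 1: D(1) = 1(1 + 5/3) = 8/3; numerator = -3(1) = -3; a_1 = (-3)/(8/3) = -9/8
  n = 2: D(2) = 2(2 + 5/3) = 22/3; numerator = -3(-9/8) + 1(1) = 35/8; a_2 = (35/8)/(22/3) = 105/176
  n = 3: D(3) = 3(3 + 5/3) = 14; numerator = -3(105/176) + 1(-9/8) = -513/176; a_3 = (-513/176)/(14) = -513/2464

r = 1/3; a_0 = 1; a_1 = -9/8; a_2 = 105/176; a_3 = -513/2464


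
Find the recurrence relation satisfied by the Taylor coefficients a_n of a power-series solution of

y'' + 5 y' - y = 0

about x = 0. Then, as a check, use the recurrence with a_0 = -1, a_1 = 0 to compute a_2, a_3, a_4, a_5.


Substitute y = sum_n a_n x^n.
y''(x) has coefficient (n+2)(n+1) a_{n+2} at x^n;
5 y'(x) has coefficient 5 (n+1) a_{n+1} at x^n;
-y(x) has coefficient -1 a_n at x^n.
Matching x^n: (n+2)(n+1) a_{n+2} + 5 (n+1) a_{n+1} - 1 a_n = 0.
Thus a_{n+2} = [-5 (n+1) a_{n+1} + 1 a_n] / ((n+1)(n+2)).

Check with a_0 = -1, a_1 = 0 (apply the recurrence for n = 0, 1, 2, 3): a_0 = -1, a_1 = 0, a_2 = -1/2, a_3 = 5/6, a_4 = -13/12, a_5 = 9/8.

a_(n+2) = [-5 (n+1) a_(n+1) + 1 a_n] / ((n+1)(n+2)); check: a_0 = -1, a_1 = 0, a_2 = -1/2, a_3 = 5/6, a_4 = -13/12, a_5 = 9/8


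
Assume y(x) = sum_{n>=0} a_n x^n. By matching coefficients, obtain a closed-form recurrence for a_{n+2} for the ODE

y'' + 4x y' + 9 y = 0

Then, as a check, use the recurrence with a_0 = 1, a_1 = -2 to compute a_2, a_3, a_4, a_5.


Substitute y = sum_n a_n x^n.
y''(x) has coefficient (n+2)(n+1) a_{n+2} at x^n;
4 x y'(x) has coefficient 4 n a_n at x^n (shift);
9 y(x) has coefficient 9 a_n at x^n.
Matching x^n: (n+2)(n+1) a_{n+2} + (4n + 9) a_n = 0.
Thus a_{n+2} = (-4n - 9) / ((n+1)(n+2)) * a_n.

Check with a_0 = 1, a_1 = -2 (apply the recurrence for n = 0, 1, 2, 3): a_0 = 1, a_1 = -2, a_2 = -9/2, a_3 = 13/3, a_4 = 51/8, a_5 = -91/20.

a_(n+2) = (-4n - 9) / ((n+1)(n+2)) * a_n; check: a_0 = 1, a_1 = -2, a_2 = -9/2, a_3 = 13/3, a_4 = 51/8, a_5 = -91/20


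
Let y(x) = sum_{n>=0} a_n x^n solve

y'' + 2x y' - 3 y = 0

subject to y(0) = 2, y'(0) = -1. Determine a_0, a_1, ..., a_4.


Ansatz: y(x) = sum_{n>=0} a_n x^n, so y'(x) = sum_{n>=1} n a_n x^(n-1) and y''(x) = sum_{n>=2} n(n-1) a_n x^(n-2).
Substitute into P(x) y'' + Q(x) y' + R(x) y = 0 with P(x) = 1, Q(x) = 2x, R(x) = -3, and match powers of x.
Initial conditions: a_0 = 2, a_1 = -1.
Setting the coefficient of each power of x to zero and solving order by order (substituting the coefficients already found):
  x^0: 2 a_2 - 3 a_0 = 0  ->  2 a_2 = 3 a_0 = 6  ->  a_2 = 3
  x^1: 6 a_3 - a_1 = 0  ->  6 a_3 = a_1 = -1  ->  a_3 = -1/6
  x^2: 12 a_4 + a_2 = 0  ->  12 a_4 = -a_2 = -3  ->  a_4 = -1/4
Truncated series: y(x) = 2 - x + 3 x^2 - (1/6) x^3 - (1/4) x^4 + O(x^5).

a_0 = 2; a_1 = -1; a_2 = 3; a_3 = -1/6; a_4 = -1/4


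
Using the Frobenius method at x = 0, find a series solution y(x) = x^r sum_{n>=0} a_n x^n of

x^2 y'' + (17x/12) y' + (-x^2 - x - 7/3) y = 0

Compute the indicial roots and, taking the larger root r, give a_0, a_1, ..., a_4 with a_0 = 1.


Write in Frobenius form y'' + (p(x)/x) y' + (q(x)/x^2) y = 0:
  p(x) = 17/12,  q(x) = -x^2 - x - 7/3.
Indicial equation: r(r-1) + (17/12) r + (-7/3) = 0 -> roots r_1 = 4/3, r_2 = -7/4.
Take r = r_1 = 4/3. Let y(x) = x^r sum_{n>=0} a_n x^n with a_0 = 1.
Substitute y = x^r sum a_n x^n and match x^{r+n}. The recurrence is
  D(n) a_n - 1 a_{n-1} - 1 a_{n-2} = 0,  where D(n) = (r+n)(r+n-1) + (17/12)(r+n) + (-7/3).
  a_n = [1 a_{n-1} + 1 a_{n-2}] / D(n).
Since the indicial polynomial factors as (r - r_1)(r - r_2), D(n) = (r_1 + n - r_1)(r_1 + n - r_2) = n(n + 37/12).
Evaluating step by step (a_0 = 1):
  n = 1: D(1) = 1(1 + 37/12) = 49/12; numerator = 1(1) = 1; a_1 = (1)/(49/12) = 12/49
  n = 2: D(2) = 2(2 + 37/12) = 61/6; numerator = 1(12/49) + 1(1) = 61/49; a_2 = (61/49)/(61/6) = 6/49
  n = 3: D(3) = 3(3 + 37/12) = 73/4; numerator = 1(6/49) + 1(12/49) = 18/49; a_3 = (18/49)/(73/4) = 72/3577
  n = 4: D(4) = 4(4 + 37/12) = 85/3; numerator = 1(72/3577) + 1(6/49) = 510/3577; a_4 = (510/3577)/(85/3) = 18/3577

r = 4/3; a_0 = 1; a_1 = 12/49; a_2 = 6/49; a_3 = 72/3577; a_4 = 18/3577


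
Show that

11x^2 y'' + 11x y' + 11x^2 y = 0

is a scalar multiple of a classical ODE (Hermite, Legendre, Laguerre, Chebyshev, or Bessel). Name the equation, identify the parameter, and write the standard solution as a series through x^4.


All three coefficients share the factor 11; dividing through by 11 gives  x^2 y'' + x y' + x^2 y = 0.
This matches the Bessel equation x^2 y'' + x y' + (x^2 - nu^2) y = 0 with nu^2 = 0, so nu = 0; the solution bounded at x = 0 is J_0(x).
Frobenius at x = 0: indicial roots ±nu; for r = nu the recurrence k(k + 2nu) c_k = -c_{k-2} gives the standard series J_nu(x) = sum_{k>=0} (-1)^k / (k! (k+nu)!) (x/2)^(2k+nu). Evaluate the first 3 terms:
  k = 0: (-1)^0 / (0! * 0! * 2^0) x^0 = 1/(1*1*1) x^0 = (1) x^0
  k = 1: (-1)^1 / (1! * 1! * 2^2) x^2 = -1/(1*1*4) x^2 = (-1/4) x^2
  k = 2: (-1)^2 / (2! * 2! * 2^4) x^4 = 1/(2*2*16) x^4 = (1/64) x^4
Hence J_0(x) = x^4/64 - x^2/4 + 1 + ....

J_0(x); series = x^4/64 - x^2/4 + 1


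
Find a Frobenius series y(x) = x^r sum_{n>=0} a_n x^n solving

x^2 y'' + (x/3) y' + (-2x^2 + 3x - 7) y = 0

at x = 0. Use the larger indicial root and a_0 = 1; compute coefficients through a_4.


Write in Frobenius form y'' + (p(x)/x) y' + (q(x)/x^2) y = 0:
  p(x) = 1/3,  q(x) = -2x^2 + 3x - 7.
Indicial equation: r(r-1) + (1/3) r + (-7) = 0 -> roots r_1 = 3, r_2 = -7/3.
Take r = r_1 = 3. Let y(x) = x^r sum_{n>=0} a_n x^n with a_0 = 1.
Substitute y = x^r sum a_n x^n and match x^{r+n}. The recurrence is
  D(n) a_n + 3 a_{n-1} - 2 a_{n-2} = 0,  where D(n) = (r+n)(r+n-1) + (1/3)(r+n) + (-7).
  a_n = [-3 a_{n-1} + 2 a_{n-2}] / D(n).
Since the indicial polynomial factors as (r - r_1)(r - r_2), D(n) = (r_1 + n - r_1)(r_1 + n - r_2) = n(n + 16/3).
Evaluating step by step (a_0 = 1):
  n = 1: D(1) = 1(1 + 16/3) = 19/3; numerator = -3(1) = -3; a_1 = (-3)/(19/3) = -9/19
  n = 2: D(2) = 2(2 + 16/3) = 44/3; numerator = -3(-9/19) + 2(1) = 65/19; a_2 = (65/19)/(44/3) = 195/836
  n = 3: D(3) = 3(3 + 16/3) = 25; numerator = -3(195/836) + 2(-9/19) = -1377/836; a_3 = (-1377/836)/(25) = -1377/20900
  n = 4: D(4) = 4(4 + 16/3) = 112/3; numerator = -3(-1377/20900) + 2(195/836) = 13881/20900; a_4 = (13881/20900)/(112/3) = 5949/334400

r = 3; a_0 = 1; a_1 = -9/19; a_2 = 195/836; a_3 = -1377/20900; a_4 = 5949/334400


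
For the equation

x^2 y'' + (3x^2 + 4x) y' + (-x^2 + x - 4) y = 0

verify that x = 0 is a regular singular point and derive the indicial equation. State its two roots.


Divide by x^2 to reach normal form y'' + P_1(x) y' + P_2(x) y = 0 with P_1(x) = 3 + 4/x and P_2(x) = -1 + 1/x - 4/x^2.
x = 0 is a singular point because the y'-coefficient 3 + 4/x has a pole at x = 0 and the y-coefficient -1 + 1/x - 4/x^2 has a pole at x = 0.
It is a regular singular point because x P_1(x) = p(x) = 3x + 4 and x^2 P_2(x) = q(x) = -x^2 + x - 4 are polynomials, hence analytic at x = 0.
p(0) = 4,  q(0) = -4.
Indicial equation: r(r-1) + p(0) r + q(0) = 0, i.e. r^2 + (p(0) - 1) r + q(0) = 0, i.e. r^2 + 3 r - 4 = 0.
Discriminant: (3)^2 - 4(-4) = 25, so r = (-3 ± 5)/2.
Solving: r_1 = 1, r_2 = -4.

indicial: r^2 + 3 r - 4 = 0; roots r_1 = 1, r_2 = -4


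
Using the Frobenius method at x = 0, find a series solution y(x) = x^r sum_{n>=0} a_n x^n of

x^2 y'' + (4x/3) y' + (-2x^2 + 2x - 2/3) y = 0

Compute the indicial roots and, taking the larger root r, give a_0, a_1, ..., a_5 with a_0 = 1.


Write in Frobenius form y'' + (p(x)/x) y' + (q(x)/x^2) y = 0:
  p(x) = 4/3,  q(x) = -2x^2 + 2x - 2/3.
Indicial equation: r(r-1) + (4/3) r + (-2/3) = 0 -> roots r_1 = 2/3, r_2 = -1.
Take r = r_1 = 2/3. Let y(x) = x^r sum_{n>=0} a_n x^n with a_0 = 1.
Substitute y = x^r sum a_n x^n and match x^{r+n}. The recurrence is
  D(n) a_n + 2 a_{n-1} - 2 a_{n-2} = 0,  where D(n) = (r+n)(r+n-1) + (4/3)(r+n) + (-2/3).
  a_n = [-2 a_{n-1} + 2 a_{n-2}] / D(n).
Since the indicial polynomial factors as (r - r_1)(r - r_2), D(n) = (r_1 + n - r_1)(r_1 + n - r_2) = n(n + 5/3).
Evaluating step by step (a_0 = 1):
  n = 1: D(1) = 1(1 + 5/3) = 8/3; numerator = -2(1) = -2; a_1 = (-2)/(8/3) = -3/4
  n = 2: D(2) = 2(2 + 5/3) = 22/3; numerator = -2(-3/4) + 2(1) = 7/2; a_2 = (7/2)/(22/3) = 21/44
  n = 3: D(3) = 3(3 + 5/3) = 14; numerator = -2(21/44) + 2(-3/4) = -27/11; a_3 = (-27/11)/(14) = -27/154
  n = 4: D(4) = 4(4 + 5/3) = 68/3; numerator = -2(-27/154) + 2(21/44) = 201/154; a_4 = (201/154)/(68/3) = 603/10472
  n = 5: D(5) = 5(5 + 5/3) = 100/3; numerator = -2(603/10472) + 2(-27/154) = -2439/5236; a_5 = (-2439/5236)/(100/3) = -7317/523600

r = 2/3; a_0 = 1; a_1 = -3/4; a_2 = 21/44; a_3 = -27/154; a_4 = 603/10472; a_5 = -7317/523600


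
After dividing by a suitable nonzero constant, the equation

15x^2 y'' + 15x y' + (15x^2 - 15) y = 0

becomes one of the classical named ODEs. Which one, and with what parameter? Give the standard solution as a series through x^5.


All three coefficients share the factor 15; dividing through by 15 gives  x^2 y'' + x y' + (x^2 - 1) y = 0.
This matches the Bessel equation x^2 y'' + x y' + (x^2 - nu^2) y = 0 with nu^2 = 1, so nu = 1; the solution bounded at x = 0 is J_1(x).
Frobenius at x = 0: indicial roots ±nu; for r = nu the recurrence k(k + 2nu) c_k = -c_{k-2} gives the standard series J_nu(x) = sum_{k>=0} (-1)^k / (k! (k+nu)!) (x/2)^(2k+nu). Evaluate the first 3 terms:
  k = 0: (-1)^0 / (0! * 1! * 2^1) x^1 = 1/(1*1*2) x^1 = (1/2) x^1
  k = 1: (-1)^1 / (1! * 2! * 2^3) x^3 = -1/(1*2*8) x^3 = (-1/16) x^3
  k = 2: (-1)^2 / (2! * 3! * 2^5) x^5 = 1/(2*6*32) x^5 = (1/384) x^5
Hence J_1(x) = x^5/384 - x^3/16 + x/2 + ....

J_1(x); series = x^5/384 - x^3/16 + x/2


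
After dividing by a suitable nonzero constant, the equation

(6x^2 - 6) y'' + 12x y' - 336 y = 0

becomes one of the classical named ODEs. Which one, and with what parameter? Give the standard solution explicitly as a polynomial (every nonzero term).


All three coefficients share the factor -6; dividing through by -6 gives  (1 - x^2) y'' - 2x y' + 56 y = 0.
This matches the Legendre equation (1 - x^2) y'' - 2x y' + n(n+1) y = 0 (note the -2x y' term) with n(n+1) = 56, so n = 7; the polynomial solution is P_7(x).
With y = sum_k a_k x^k, matching x^k gives (k+2)(k+1) a_{k+2} = [k(k+1) - n(n+1)] a_k = (k - 7)(k + 8) a_k. The right side vanishes at k = 7, so the series with the parity of 7 terminates at degree 7.
Standard normalization (P_n(1) = 1): leading coefficient (2n)!/(2^n (n!)^2) = 87178291200/(128*25401600) = 429/16, so a_7 = 429/16. Work downward with a_k = (k+1)(k+2) a_{k+2} / ((k - 7)(k + 8)):
  a_5 = (6)(7)(429/16) / ((5 - 7)(5 + 8)) = (9009/8)/(-26) = -693/16
  a_3 = (4)(5)(-693/16) / ((3 - 7)(3 + 8)) = (-3465/4)/(-44) = 315/16
  a_1 = (2)(3)(315/16) / ((1 - 7)(1 + 8)) = (945/8)/(-54) = -35/16
Hence P_7(x) = 429 x^7/16 - 693 x^5/16 + 315 x^3/16 - 35 x/16.

P_7(x); series = 429 x^7/16 - 693 x^5/16 + 315 x^3/16 - 35 x/16


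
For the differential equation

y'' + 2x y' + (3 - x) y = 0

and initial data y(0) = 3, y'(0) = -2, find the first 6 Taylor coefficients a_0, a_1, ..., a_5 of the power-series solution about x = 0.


Ansatz: y(x) = sum_{n>=0} a_n x^n, so y'(x) = sum_{n>=1} n a_n x^(n-1) and y''(x) = sum_{n>=2} n(n-1) a_n x^(n-2).
Substitute into P(x) y'' + Q(x) y' + R(x) y = 0 with P(x) = 1, Q(x) = 2x, R(x) = 3 - x, and match powers of x.
Initial conditions: a_0 = 3, a_1 = -2.
Setting the coefficient of each power of x to zero and solving order by order (substituting the coefficients already found):
  x^0: 2 a_2 + 3 a_0 = 0  ->  2 a_2 = -3 a_0 = -9  ->  a_2 = -9/2
  x^1: 6 a_3 + 5 a_1 - a_0 = 0  ->  6 a_3 = -5 a_1 + a_0 = 13  ->  a_3 = 13/6
  x^2: 12 a_4 + 7 a_2 - a_1 = 0  ->  12 a_4 = -7 a_2 + a_1 = 59/2  ->  a_4 = 59/24
  x^3: 20 a_5 + 9 a_3 - a_2 = 0  ->  20 a_5 = -9 a_3 + a_2 = -24  ->  a_5 = -6/5
Truncated series: y(x) = 3 - 2 x - (9/2) x^2 + (13/6) x^3 + (59/24) x^4 - (6/5) x^5 + O(x^6).

a_0 = 3; a_1 = -2; a_2 = -9/2; a_3 = 13/6; a_4 = 59/24; a_5 = -6/5


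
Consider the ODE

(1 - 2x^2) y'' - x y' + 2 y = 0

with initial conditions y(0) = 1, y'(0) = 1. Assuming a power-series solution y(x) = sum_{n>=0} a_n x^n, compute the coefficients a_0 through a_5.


Ansatz: y(x) = sum_{n>=0} a_n x^n, so y'(x) = sum_{n>=1} n a_n x^(n-1) and y''(x) = sum_{n>=2} n(n-1) a_n x^(n-2).
Substitute into P(x) y'' + Q(x) y' + R(x) y = 0 with P(x) = 1 - 2x^2, Q(x) = -x, R(x) = 2, and match powers of x.
Initial conditions: a_0 = 1, a_1 = 1.
Setting the coefficient of each power of x to zero and solving order by order (substituting the coefficients already found):
  x^0: 2 a_2 + 2 a_0 = 0  ->  2 a_2 = -2 a_0 = -2  ->  a_2 = -1
  x^1: 6 a_3 + a_1 = 0  ->  6 a_3 = -a_1 = -1  ->  a_3 = -1/6
  x^2: 12 a_4 - 4 a_2 = 0  ->  12 a_4 = 4 a_2 = -4  ->  a_4 = -1/3
  x^3: 20 a_5 - 13 a_3 = 0  ->  20 a_5 = 13 a_3 = -13/6  ->  a_5 = -13/120
Truncated series: y(x) = 1 + x - x^2 - (1/6) x^3 - (1/3) x^4 - (13/120) x^5 + O(x^6).

a_0 = 1; a_1 = 1; a_2 = -1; a_3 = -1/6; a_4 = -1/3; a_5 = -13/120


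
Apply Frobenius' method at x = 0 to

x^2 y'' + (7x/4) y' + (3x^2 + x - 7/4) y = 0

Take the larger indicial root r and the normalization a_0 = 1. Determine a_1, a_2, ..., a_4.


Write in Frobenius form y'' + (p(x)/x) y' + (q(x)/x^2) y = 0:
  p(x) = 7/4,  q(x) = 3x^2 + x - 7/4.
Indicial equation: r(r-1) + (7/4) r + (-7/4) = 0 -> roots r_1 = 1, r_2 = -7/4.
Take r = r_1 = 1. Let y(x) = x^r sum_{n>=0} a_n x^n with a_0 = 1.
Substitute y = x^r sum a_n x^n and match x^{r+n}. The recurrence is
  D(n) a_n + 1 a_{n-1} + 3 a_{n-2} = 0,  where D(n) = (r+n)(r+n-1) + (7/4)(r+n) + (-7/4).
  a_n = [-1 a_{n-1} - 3 a_{n-2}] / D(n).
Since the indicial polynomial factors as (r - r_1)(r - r_2), D(n) = (r_1 + n - r_1)(r_1 + n - r_2) = n(n + 11/4).
Evaluating step by step (a_0 = 1):
  n = 1: D(1) = 1(1 + 11/4) = 15/4; numerator = -1(1) = -1; a_1 = (-1)/(15/4) = -4/15
  n = 2: D(2) = 2(2 + 11/4) = 19/2; numerator = -1(-4/15) - 3(1) = -41/15; a_2 = (-41/15)/(19/2) = -82/285
  n = 3: D(3) = 3(3 + 11/4) = 69/4; numerator = -1(-82/285) - 3(-4/15) = 62/57; a_3 = (62/57)/(69/4) = 248/3933
  n = 4: D(4) = 4(4 + 11/4) = 27; numerator = -1(248/3933) - 3(-82/285) = 15734/19665; a_4 = (15734/19665)/(27) = 15734/530955

r = 1; a_0 = 1; a_1 = -4/15; a_2 = -82/285; a_3 = 248/3933; a_4 = 15734/530955


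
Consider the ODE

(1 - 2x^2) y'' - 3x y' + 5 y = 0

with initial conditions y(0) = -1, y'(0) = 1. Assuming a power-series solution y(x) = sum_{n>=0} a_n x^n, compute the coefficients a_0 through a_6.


Ansatz: y(x) = sum_{n>=0} a_n x^n, so y'(x) = sum_{n>=1} n a_n x^(n-1) and y''(x) = sum_{n>=2} n(n-1) a_n x^(n-2).
Substitute into P(x) y'' + Q(x) y' + R(x) y = 0 with P(x) = 1 - 2x^2, Q(x) = -3x, R(x) = 5, and match powers of x.
Initial conditions: a_0 = -1, a_1 = 1.
Setting the coefficient of each power of x to zero and solving order by order (substituting the coefficients already found):
  x^0: 2 a_2 + 5 a_0 = 0  ->  2 a_2 = -5 a_0 = 5  ->  a_2 = 5/2
  x^1: 6 a_3 + 2 a_1 = 0  ->  6 a_3 = -2 a_1 = -2  ->  a_3 = -1/3
  x^2: 12 a_4 - 5 a_2 = 0  ->  12 a_4 = 5 a_2 = 25/2  ->  a_4 = 25/24
  x^3: 20 a_5 - 16 a_3 = 0  ->  20 a_5 = 16 a_3 = -16/3  ->  a_5 = -4/15
  x^4: 30 a_6 - 31 a_4 = 0  ->  30 a_6 = 31 a_4 = 775/24  ->  a_6 = 155/144
Truncated series: y(x) = -1 + x + (5/2) x^2 - (1/3) x^3 + (25/24) x^4 - (4/15) x^5 + (155/144) x^6 + O(x^7).

a_0 = -1; a_1 = 1; a_2 = 5/2; a_3 = -1/3; a_4 = 25/24; a_5 = -4/15; a_6 = 155/144


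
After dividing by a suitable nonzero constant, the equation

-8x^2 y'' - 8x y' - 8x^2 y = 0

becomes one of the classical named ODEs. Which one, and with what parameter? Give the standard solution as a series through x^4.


All three coefficients share the factor -8; dividing through by -8 gives  x^2 y'' + x y' + x^2 y = 0.
This matches the Bessel equation x^2 y'' + x y' + (x^2 - nu^2) y = 0 with nu^2 = 0, so nu = 0; the solution bounded at x = 0 is J_0(x).
Frobenius at x = 0: indicial roots ±nu; for r = nu the recurrence k(k + 2nu) c_k = -c_{k-2} gives the standard series J_nu(x) = sum_{k>=0} (-1)^k / (k! (k+nu)!) (x/2)^(2k+nu). Evaluate the first 3 terms:
  k = 0: (-1)^0 / (0! * 0! * 2^0) x^0 = 1/(1*1*1) x^0 = (1) x^0
  k = 1: (-1)^1 / (1! * 1! * 2^2) x^2 = -1/(1*1*4) x^2 = (-1/4) x^2
  k = 2: (-1)^2 / (2! * 2! * 2^4) x^4 = 1/(2*2*16) x^4 = (1/64) x^4
Hence J_0(x) = x^4/64 - x^2/4 + 1 + ....

J_0(x); series = x^4/64 - x^2/4 + 1


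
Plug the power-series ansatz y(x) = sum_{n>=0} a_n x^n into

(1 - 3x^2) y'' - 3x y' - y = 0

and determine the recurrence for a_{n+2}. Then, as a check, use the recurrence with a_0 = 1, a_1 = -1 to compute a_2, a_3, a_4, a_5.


Substitute y = sum_n a_n x^n.
(1 - 3 x^2) y'' contributes (n+2)(n+1) a_{n+2} - 3 n(n-1) a_n at x^n.
-3 x y'(x) contributes -3 n a_n at x^n.
-y(x) contributes -1 a_n at x^n.
Matching x^n: (n+2)(n+1) a_{n+2} + (-3 n(n-1) - 3 n - 1) a_n = 0.
Thus a_{n+2} = (3 n(n-1) + 3 n + 1) / ((n+1)(n+2)) * a_n.

Check with a_0 = 1, a_1 = -1 (apply the recurrence for n = 0, 1, 2, 3): a_0 = 1, a_1 = -1, a_2 = 1/2, a_3 = -2/3, a_4 = 13/24, a_5 = -14/15.

a_(n+2) = (3 n(n-1) + 3 n + 1) / ((n+1)(n+2)) * a_n; check: a_0 = 1, a_1 = -1, a_2 = 1/2, a_3 = -2/3, a_4 = 13/24, a_5 = -14/15


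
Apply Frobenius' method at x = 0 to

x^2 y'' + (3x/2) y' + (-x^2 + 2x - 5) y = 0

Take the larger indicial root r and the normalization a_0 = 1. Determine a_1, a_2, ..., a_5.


Write in Frobenius form y'' + (p(x)/x) y' + (q(x)/x^2) y = 0:
  p(x) = 3/2,  q(x) = -x^2 + 2x - 5.
Indicial equation: r(r-1) + (3/2) r + (-5) = 0 -> roots r_1 = 2, r_2 = -5/2.
Take r = r_1 = 2. Let y(x) = x^r sum_{n>=0} a_n x^n with a_0 = 1.
Substitute y = x^r sum a_n x^n and match x^{r+n}. The recurrence is
  D(n) a_n + 2 a_{n-1} - 1 a_{n-2} = 0,  where D(n) = (r+n)(r+n-1) + (3/2)(r+n) + (-5).
  a_n = [-2 a_{n-1} + 1 a_{n-2}] / D(n).
Since the indicial polynomial factors as (r - r_1)(r - r_2), D(n) = (r_1 + n - r_1)(r_1 + n - r_2) = n(n + 9/2).
Evaluating step by step (a_0 = 1):
  n = 1: D(1) = 1(1 + 9/2) = 11/2; numerator = -2(1) = -2; a_1 = (-2)/(11/2) = -4/11
  n = 2: D(2) = 2(2 + 9/2) = 13; numerator = -2(-4/11) + 1(1) = 19/11; a_2 = (19/11)/(13) = 19/143
  n = 3: D(3) = 3(3 + 9/2) = 45/2; numerator = -2(19/143) + 1(-4/11) = -90/143; a_3 = (-90/143)/(45/2) = -4/143
  n = 4: D(4) = 4(4 + 9/2) = 34; numerator = -2(-4/143) + 1(19/143) = 27/143; a_4 = (27/143)/(34) = 27/4862
  n = 5: D(5) = 5(5 + 9/2) = 95/2; numerator = -2(27/4862) + 1(-4/143) = -95/2431; a_5 = (-95/2431)/(95/2) = -2/2431

r = 2; a_0 = 1; a_1 = -4/11; a_2 = 19/143; a_3 = -4/143; a_4 = 27/4862; a_5 = -2/2431


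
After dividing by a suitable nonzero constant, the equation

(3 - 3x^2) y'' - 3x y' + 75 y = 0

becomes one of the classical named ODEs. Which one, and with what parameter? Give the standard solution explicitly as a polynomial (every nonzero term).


All three coefficients share the factor 3; dividing through by 3 gives  (1 - x^2) y'' - x y' + 25 y = 0.
This matches the Chebyshev equation (1 - x^2) y'' - x y' + n^2 y = 0 (note the -x y' term, not -2x y') with n^2 = 25, so n = 5; the polynomial solution is T_5(x).
With y = sum_k a_k x^k, matching x^k gives (k+2)(k+1) a_{k+2} = (k^2 - n^2) a_k = (k - 5)(k + 5) a_k. The right side vanishes at k = 5, so the series with the parity of 5 terminates at degree 5.
Standard normalization: leading coefficient of T_n is 2^(n-1), so a_5 = 2^4 = 16. Work downward with a_k = (k+1)(k+2) a_{k+2} / ((k - 5)(k + 5)):
  a_3 = (4)(5)(16) / ((3 - 5)(3 + 5)) = 320/(-16) = -20
  a_1 = (2)(3)(-20) / ((1 - 5)(1 + 5)) = -120/(-24) = 5
Hence T_5(x) = 16 x^5 - 20 x^3 + 5 x.

T_5(x); series = 16 x^5 - 20 x^3 + 5 x


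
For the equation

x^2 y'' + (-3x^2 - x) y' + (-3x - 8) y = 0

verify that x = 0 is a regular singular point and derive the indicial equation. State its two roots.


Divide by x^2 to reach normal form y'' + P_1(x) y' + P_2(x) y = 0 with P_1(x) = -3 - 1/x and P_2(x) = -3/x - 8/x^2.
x = 0 is a singular point because the y'-coefficient -3 - 1/x has a pole at x = 0 and the y-coefficient -3/x - 8/x^2 has a pole at x = 0.
It is a regular singular point because x P_1(x) = p(x) = -3x - 1 and x^2 P_2(x) = q(x) = -3x - 8 are polynomials, hence analytic at x = 0.
p(0) = -1,  q(0) = -8.
Indicial equation: r(r-1) + p(0) r + q(0) = 0, i.e. r^2 + (p(0) - 1) r + q(0) = 0, i.e. r^2 - 2 r - 8 = 0.
Discriminant: (-2)^2 - 4(-8) = 36, so r = (2 ± 6)/2.
Solving: r_1 = 4, r_2 = -2.

indicial: r^2 - 2 r - 8 = 0; roots r_1 = 4, r_2 = -2


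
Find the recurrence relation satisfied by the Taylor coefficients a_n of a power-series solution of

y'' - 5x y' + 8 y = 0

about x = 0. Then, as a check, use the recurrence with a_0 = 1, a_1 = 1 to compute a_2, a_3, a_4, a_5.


Substitute y = sum_n a_n x^n.
y''(x) has coefficient (n+2)(n+1) a_{n+2} at x^n;
-5 x y'(x) has coefficient -5 n a_n at x^n (shift);
8 y(x) has coefficient 8 a_n at x^n.
Matching x^n: (n+2)(n+1) a_{n+2} + (-5n + 8) a_n = 0.
Thus a_{n+2} = (5n - 8) / ((n+1)(n+2)) * a_n.

Check with a_0 = 1, a_1 = 1 (apply the recurrence for n = 0, 1, 2, 3): a_0 = 1, a_1 = 1, a_2 = -4, a_3 = -1/2, a_4 = -2/3, a_5 = -7/40.

a_(n+2) = (5n - 8) / ((n+1)(n+2)) * a_n; check: a_0 = 1, a_1 = 1, a_2 = -4, a_3 = -1/2, a_4 = -2/3, a_5 = -7/40


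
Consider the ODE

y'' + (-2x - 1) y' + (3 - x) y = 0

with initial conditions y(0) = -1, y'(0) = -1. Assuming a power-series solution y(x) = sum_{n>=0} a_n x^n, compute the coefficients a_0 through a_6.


Ansatz: y(x) = sum_{n>=0} a_n x^n, so y'(x) = sum_{n>=1} n a_n x^(n-1) and y''(x) = sum_{n>=2} n(n-1) a_n x^(n-2).
Substitute into P(x) y'' + Q(x) y' + R(x) y = 0 with P(x) = 1, Q(x) = -2x - 1, R(x) = 3 - x, and match powers of x.
Initial conditions: a_0 = -1, a_1 = -1.
Setting the coefficient of each power of x to zero and solving order by order (substituting the coefficients already found):
  x^0: 2 a_2 - a_1 + 3 a_0 = 0  ->  2 a_2 = a_1 - 3 a_0 = 2  ->  a_2 = 1
  x^1: 6 a_3 - 2 a_2 + a_1 - a_0 = 0  ->  6 a_3 = 2 a_2 - a_1 + a_0 = 2  ->  a_3 = 1/3
  x^2: 12 a_4 - 3 a_3 - a_2 - a_1 = 0  ->  12 a_4 = 3 a_3 + a_2 + a_1 = 1  ->  a_4 = 1/12
  x^3: 20 a_5 - 4 a_4 - 3 a_3 - a_2 = 0  ->  20 a_5 = 4 a_4 + 3 a_3 + a_2 = 7/3  ->  a_5 = 7/60
  x^4: 30 a_6 - 5 a_5 - 5 a_4 - a_3 = 0  ->  30 a_6 = 5 a_5 + 5 a_4 + a_3 = 4/3  ->  a_6 = 2/45
Truncated series: y(x) = -1 - x + x^2 + (1/3) x^3 + (1/12) x^4 + (7/60) x^5 + (2/45) x^6 + O(x^7).

a_0 = -1; a_1 = -1; a_2 = 1; a_3 = 1/3; a_4 = 1/12; a_5 = 7/60; a_6 = 2/45


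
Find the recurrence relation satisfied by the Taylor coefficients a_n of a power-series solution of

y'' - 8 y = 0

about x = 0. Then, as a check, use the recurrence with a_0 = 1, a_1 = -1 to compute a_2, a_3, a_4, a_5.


Substitute y = sum_n a_n x^n into y'' + (const) y = 0.
y''(x) = sum_{n>=0} (n+2)(n+1) a_{n+2} x^n.
The ODE becomes sum_n [(n+2)(n+1) a_{n+2} - 8 a_n] x^n = 0.
Setting each coefficient to zero gives the recurrence:
  (n+2)(n+1) a_{n+2} - 8 a_n = 0,
  a_{n+2} = 8 / ((n+1)(n+2)) a_n.

Check with a_0 = 1, a_1 = -1 (apply the recurrence for n = 0, 1, 2, 3): a_0 = 1, a_1 = -1, a_2 = 4, a_3 = -4/3, a_4 = 8/3, a_5 = -8/15.

a_{n+2} = 8/((n+1)(n+2)) * a_n; check: a_0 = 1, a_1 = -1, a_2 = 4, a_3 = -4/3, a_4 = 8/3, a_5 = -8/15


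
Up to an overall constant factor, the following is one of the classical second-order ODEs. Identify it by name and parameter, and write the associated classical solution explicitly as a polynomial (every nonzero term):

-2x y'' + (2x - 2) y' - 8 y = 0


All three coefficients share the factor -2; dividing through by -2 gives  x y'' + (1 - x) y' + 4 y = 0.
This matches the Laguerre equation x y'' + (1 - x) y' + n y = 0 with n = 4; the polynomial solution is L_4(x).
With y = sum_k a_k x^k, matching x^k gives (k+1)k a_{k+1} + (k+1) a_{k+1} - k a_k + n a_k = 0, i.e. (k+1)^2 a_{k+1} = (k - n) a_k = (k - 4) a_k. The right side vanishes at k = 4, so the series terminates at degree 4.
Standard normalization L_n(0) = 1 gives a_0 = 1. Work upward with a_{k+1} = (k - 4) a_k / (k+1)^2:
  a_1 = (0 - 4)(1) / 1^2 = -4/1 = -4
  a_2 = (1 - 4)(-4) / 2^2 = 12/4 = 3
  a_3 = (2 - 4)(3) / 3^2 = -6/9 = -2/3
  a_4 = (3 - 4)(-2/3) / 4^2 = (2/3)/16 = 1/24
Hence L_4(x) = x^4/24 - 2 x^3/3 + 3 x^2 - 4 x + 1.

L_4(x); series = x^4/24 - 2 x^3/3 + 3 x^2 - 4 x + 1


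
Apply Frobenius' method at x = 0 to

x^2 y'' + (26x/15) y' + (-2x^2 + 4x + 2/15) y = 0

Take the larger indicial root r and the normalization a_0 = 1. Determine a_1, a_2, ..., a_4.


Write in Frobenius form y'' + (p(x)/x) y' + (q(x)/x^2) y = 0:
  p(x) = 26/15,  q(x) = -2x^2 + 4x + 2/15.
Indicial equation: r(r-1) + (26/15) r + (2/15) = 0 -> roots r_1 = -1/3, r_2 = -2/5.
Take r = r_1 = -1/3. Let y(x) = x^r sum_{n>=0} a_n x^n with a_0 = 1.
Substitute y = x^r sum a_n x^n and match x^{r+n}. The recurrence is
  D(n) a_n + 4 a_{n-1} - 2 a_{n-2} = 0,  where D(n) = (r+n)(r+n-1) + (26/15)(r+n) + (2/15).
  a_n = [-4 a_{n-1} + 2 a_{n-2}] / D(n).
Since the indicial polynomial factors as (r - r_1)(r - r_2), D(n) = (r_1 + n - r_1)(r_1 + n - r_2) = n(n + 1/15).
Evaluating step by step (a_0 = 1):
  n = 1: D(1) = 1(1 + 1/15) = 16/15; numerator = -4(1) = -4; a_1 = (-4)/(16/15) = -15/4
  n = 2: D(2) = 2(2 + 1/15) = 62/15; numerator = -4(-15/4) + 2(1) = 17; a_2 = (17)/(62/15) = 255/62
  n = 3: D(3) = 3(3 + 1/15) = 46/5; numerator = -4(255/62) + 2(-15/4) = -1485/62; a_3 = (-1485/62)/(46/5) = -7425/2852
  n = 4: D(4) = 4(4 + 1/15) = 244/15; numerator = -4(-7425/2852) + 2(255/62) = 13290/713; a_4 = (13290/713)/(244/15) = 99675/86986

r = -1/3; a_0 = 1; a_1 = -15/4; a_2 = 255/62; a_3 = -7425/2852; a_4 = 99675/86986


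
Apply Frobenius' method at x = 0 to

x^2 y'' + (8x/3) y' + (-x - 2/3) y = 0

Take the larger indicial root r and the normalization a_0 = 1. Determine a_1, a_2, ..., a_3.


Write in Frobenius form y'' + (p(x)/x) y' + (q(x)/x^2) y = 0:
  p(x) = 8/3,  q(x) = -x - 2/3.
Indicial equation: r(r-1) + (8/3) r + (-2/3) = 0 -> roots r_1 = 1/3, r_2 = -2.
Take r = r_1 = 1/3. Let y(x) = x^r sum_{n>=0} a_n x^n with a_0 = 1.
Substitute y = x^r sum a_n x^n and match x^{r+n}. The recurrence is
  D(n) a_n - 1 a_{n-1} = 0,  where D(n) = (r+n)(r+n-1) + (8/3)(r+n) + (-2/3).
  a_n = 1 / D(n) * a_{n-1}.
Since the indicial polynomial factors as (r - r_1)(r - r_2), D(n) = (r_1 + n - r_1)(r_1 + n - r_2) = n(n + 7/3).
Evaluating step by step (a_0 = 1):
  n = 1: D(1) = 1(1 + 7/3) = 10/3; numerator = 1(1) = 1; a_1 = (1)/(10/3) = 3/10
  n = 2: D(2) = 2(2 + 7/3) = 26/3; numerator = 1(3/10) = 3/10; a_2 = (3/10)/(26/3) = 9/260
  n = 3: D(3) = 3(3 + 7/3) = 16; numerator = 1(9/260) = 9/260; a_3 = (9/260)/(16) = 9/4160

r = 1/3; a_0 = 1; a_1 = 3/10; a_2 = 9/260; a_3 = 9/4160


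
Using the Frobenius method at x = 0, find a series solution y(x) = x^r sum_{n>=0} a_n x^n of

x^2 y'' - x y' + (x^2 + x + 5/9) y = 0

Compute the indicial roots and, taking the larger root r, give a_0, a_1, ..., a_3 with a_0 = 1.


Write in Frobenius form y'' + (p(x)/x) y' + (q(x)/x^2) y = 0:
  p(x) = -1,  q(x) = x^2 + x + 5/9.
Indicial equation: r(r-1) + (-1) r + (5/9) = 0 -> roots r_1 = 5/3, r_2 = 1/3.
Take r = r_1 = 5/3. Let y(x) = x^r sum_{n>=0} a_n x^n with a_0 = 1.
Substitute y = x^r sum a_n x^n and match x^{r+n}. The recurrence is
  D(n) a_n + 1 a_{n-1} + 1 a_{n-2} = 0,  where D(n) = (r+n)(r+n-1) + (-1)(r+n) + (5/9).
  a_n = [-1 a_{n-1} - 1 a_{n-2}] / D(n).
Since the indicial polynomial factors as (r - r_1)(r - r_2), D(n) = (r_1 + n - r_1)(r_1 + n - r_2) = n(n + 4/3).
Evaluating step by step (a_0 = 1):
  n = 1: D(1) = 1(1 + 4/3) = 7/3; numerator = -1(1) = -1; a_1 = (-1)/(7/3) = -3/7
  n = 2: D(2) = 2(2 + 4/3) = 20/3; numerator = -1(-3/7) - 1(1) = -4/7; a_2 = (-4/7)/(20/3) = -3/35
  n = 3: D(3) = 3(3 + 4/3) = 13; numerator = -1(-3/35) - 1(-3/7) = 18/35; a_3 = (18/35)/(13) = 18/455

r = 5/3; a_0 = 1; a_1 = -3/7; a_2 = -3/35; a_3 = 18/455


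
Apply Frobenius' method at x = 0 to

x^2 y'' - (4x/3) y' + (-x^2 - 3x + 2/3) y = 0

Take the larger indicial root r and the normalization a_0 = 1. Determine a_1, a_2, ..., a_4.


Write in Frobenius form y'' + (p(x)/x) y' + (q(x)/x^2) y = 0:
  p(x) = -4/3,  q(x) = -x^2 - 3x + 2/3.
Indicial equation: r(r-1) + (-4/3) r + (2/3) = 0 -> roots r_1 = 2, r_2 = 1/3.
Take r = r_1 = 2. Let y(x) = x^r sum_{n>=0} a_n x^n with a_0 = 1.
Substitute y = x^r sum a_n x^n and match x^{r+n}. The recurrence is
  D(n) a_n - 3 a_{n-1} - 1 a_{n-2} = 0,  where D(n) = (r+n)(r+n-1) + (-4/3)(r+n) + (2/3).
  a_n = [3 a_{n-1} + 1 a_{n-2}] / D(n).
Since the indicial polynomial factors as (r - r_1)(r - r_2), D(n) = (r_1 + n - r_1)(r_1 + n - r_2) = n(n + 5/3).
Evaluating step by step (a_0 = 1):
  n = 1: D(1) = 1(1 + 5/3) = 8/3; numerator = 3(1) = 3; a_1 = (3)/(8/3) = 9/8
  n = 2: D(2) = 2(2 + 5/3) = 22/3; numerator = 3(9/8) + 1(1) = 35/8; a_2 = (35/8)/(22/3) = 105/176
  n = 3: D(3) = 3(3 + 5/3) = 14; numerator = 3(105/176) + 1(9/8) = 513/176; a_3 = (513/176)/(14) = 513/2464
  n = 4: D(4) = 4(4 + 5/3) = 68/3; numerator = 3(513/2464) + 1(105/176) = 3009/2464; a_4 = (3009/2464)/(68/3) = 531/9856

r = 2; a_0 = 1; a_1 = 9/8; a_2 = 105/176; a_3 = 513/2464; a_4 = 531/9856
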